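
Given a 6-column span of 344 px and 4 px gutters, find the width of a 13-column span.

344 − 5·4 = 324; ÷6 gives c = 54 px.
Span of 13: 13·54 + 12·4 = 702 + 48 = 750 px.

750 px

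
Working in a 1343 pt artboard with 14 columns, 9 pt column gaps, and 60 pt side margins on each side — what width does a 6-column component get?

519 pt

Content width = 1343 − 2·60 = 1223 pt.
14 columns + 13 column gaps: 14c + 13·9 = 1223.
14c = 1223 − 117 = 1106, so c = 79 pt.
6-column span = 6·79 + 5·9 = 519 pt.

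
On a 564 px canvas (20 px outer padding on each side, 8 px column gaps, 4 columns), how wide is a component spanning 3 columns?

Take off 40 px of margins, leaving 524 px.
4c + 3·8 = 524 → 4c = 500 → c = 125 px.
Span of 3: 3·125 + 2·8 = 375 + 16 = 391 px.

391 px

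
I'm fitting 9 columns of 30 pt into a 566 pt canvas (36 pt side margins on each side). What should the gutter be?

28 pt

Inside the margins: 566 − 72 = 494 pt.
9·30 + 8g = 494 → 8g = 224 → g = 28 pt.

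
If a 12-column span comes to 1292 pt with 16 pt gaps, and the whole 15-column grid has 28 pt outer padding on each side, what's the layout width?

Subtracting 11 gaps of 16 leaves 1116 for 12 columns, so c = 93 pt.
Adding margins, columns and gutters: 56 + 1395 + 224 = 1675 pt.

1675 pt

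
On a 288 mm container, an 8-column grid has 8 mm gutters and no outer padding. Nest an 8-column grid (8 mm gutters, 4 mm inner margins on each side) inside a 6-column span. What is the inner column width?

18.75 mm

Subtracting 7 gutters of 8 leaves 232 for 8 columns, so c = 29 mm.
Span of 6: 6·29 + 5·8 = 174 + 40 = 214 mm.
Inner content = 214 − 2·4 = 206 mm.
8d + 7·8 = 206 → 8d = 150 → d = 18.75 mm.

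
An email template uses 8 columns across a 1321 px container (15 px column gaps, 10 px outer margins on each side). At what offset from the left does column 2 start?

174.5 px

Take off 20 px of margins, leaving 1301 px.
8c + 7·15 = 1301 → 8c = 1196 → c = 149.5 px.
Before column 2: the margin + 1 column + 1 column gap.
Offset = 10 + 1·(149.5 + 15) = 10 + 164.5 = 174.5 px.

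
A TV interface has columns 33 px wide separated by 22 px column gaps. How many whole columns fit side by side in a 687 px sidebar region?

Each extra column adds 33 + 22 = 55 px.
(687 + 22) / 55 = 12.89, so 12 columns fit.

12 columns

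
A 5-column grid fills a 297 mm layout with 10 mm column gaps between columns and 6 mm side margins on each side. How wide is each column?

49 mm

Content width = 297 − 2·6 = 285 mm.
285 − 4·10 = 245; ÷5 gives c = 49 mm.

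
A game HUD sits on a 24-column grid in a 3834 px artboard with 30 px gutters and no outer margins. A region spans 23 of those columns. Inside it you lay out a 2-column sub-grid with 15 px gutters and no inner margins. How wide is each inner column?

1829 px

3834 − 23·30 = 3144; ÷24 gives c = 131 px.
23 columns plus 22 gutters: 3013 + 660 = 3673 px.
2 columns + 1 gutter: 2d + 1·15 = 3673.
2d = 3673 − 15 = 3658, so d = 1829 px.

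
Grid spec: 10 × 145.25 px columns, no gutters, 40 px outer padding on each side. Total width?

Total width: 2·40 + 10·145.25 = 1532.5 px.

1532.5 px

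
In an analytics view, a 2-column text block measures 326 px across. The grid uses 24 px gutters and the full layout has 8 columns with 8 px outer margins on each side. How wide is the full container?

2c + 1·24 = 326 → 2c = 302 → c = 151 px.
Container = 2·8 + 8·151 + 7·24 = 16 + 1208 + 168 = 1392 px.

1392 px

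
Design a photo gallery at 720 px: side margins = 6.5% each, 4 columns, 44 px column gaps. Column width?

720 × (1 − 2·6.5%) = 720 × 87% = 626.4 px for the columns.
4c + 3·44 = 626.4 → 4c = 494.4 → c = 123.6 px.

123.6 px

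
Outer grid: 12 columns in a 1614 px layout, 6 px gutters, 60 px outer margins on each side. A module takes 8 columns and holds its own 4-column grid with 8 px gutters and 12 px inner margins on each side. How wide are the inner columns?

236.5 px

Inside the margins: 1614 − 120 = 1494 px.
1494 − 11·6 = 1428; ÷12 gives c = 119 px.
8-column span = 8·119 + 7·6 = 994 px.
Inner content = 994 − 2·12 = 970 px.
4d + 3·8 = 970 → 4d = 946 → d = 236.5 px.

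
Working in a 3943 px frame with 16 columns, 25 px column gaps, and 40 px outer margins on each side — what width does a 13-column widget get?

3134 px

Content width = 3943 − 2·40 = 3863 px.
16c + 15·25 = 3863 → 16c = 3488 → c = 218 px.
13 columns plus 12 column gaps: 2834 + 300 = 3134 px.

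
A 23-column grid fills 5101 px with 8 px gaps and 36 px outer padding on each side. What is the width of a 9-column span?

Subtract both margins: 5101 − 2·36 = 5029 px.
Subtracting 22 gaps of 8 leaves 4853 for 23 columns, so c = 211 px.
9-column span = 9·211 + 8·8 = 1963 px.

1963 px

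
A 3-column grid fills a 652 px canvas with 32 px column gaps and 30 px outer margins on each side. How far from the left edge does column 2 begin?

Inside the margins: 652 − 60 = 592 px.
3 columns + 2 column gaps: 3c + 2·32 = 592.
3c = 592 − 64 = 528, so c = 176 px.
Column 2 starts at margin + 1·(column + gutter) = 30 + 1·208 = 238 px.

238 px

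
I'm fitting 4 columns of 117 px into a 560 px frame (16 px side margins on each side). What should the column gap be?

Inside the margins: 560 − 32 = 528 px.
4 columns take 4·117 = 468 px; remaining 60 splits into 3 column gaps.
g = 60 / 3 = 20 px.

20 px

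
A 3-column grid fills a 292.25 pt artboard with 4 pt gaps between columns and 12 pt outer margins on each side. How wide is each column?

86.75 pt

Take off 24 pt of margins, leaving 268.25 pt.
3 columns + 2 gaps: 3c + 2·4 = 268.25.
3c = 268.25 − 8 = 260.25, so c = 86.75 pt.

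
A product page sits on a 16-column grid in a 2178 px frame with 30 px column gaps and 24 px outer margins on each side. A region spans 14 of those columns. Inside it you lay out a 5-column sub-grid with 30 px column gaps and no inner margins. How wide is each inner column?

Outer content = 2178 − 2·24 = 2130 px.
16 columns + 15 column gaps: 16c + 15·30 = 2130.
16c = 2130 − 450 = 1680, so c = 105 px.
14-column span = 14·105 + 13·30 = 1860 px.
5d + 4·30 = 1860 → 5d = 1740 → d = 348 px.

348 px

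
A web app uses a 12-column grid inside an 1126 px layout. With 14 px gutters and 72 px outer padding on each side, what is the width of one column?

Inside the margins: 1126 − 144 = 982 px.
12 columns + 11 gutters: 12c + 11·14 = 982.
12c = 982 − 154 = 828, so c = 69 px.

69 px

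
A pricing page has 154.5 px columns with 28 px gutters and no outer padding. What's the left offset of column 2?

182.5 px

Before column 2: 1 column + 1 gutter.
Offset = 1·(154.5 + 28) = 1·182.5 = 182.5 px.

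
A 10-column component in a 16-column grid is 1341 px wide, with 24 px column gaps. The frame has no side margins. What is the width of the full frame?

2160 px

10c + 9·24 = 1341 → 10c = 1125 → c = 112.5 px.
Frame = 16·112.5 + 15·24 = 1800 + 360 = 2160 px.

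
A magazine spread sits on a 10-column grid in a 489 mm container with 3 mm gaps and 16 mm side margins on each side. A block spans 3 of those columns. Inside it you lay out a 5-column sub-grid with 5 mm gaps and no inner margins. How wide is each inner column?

Outer content = 489 − 2·16 = 457 mm.
Subtracting 9 gaps of 3 leaves 430 for 10 columns, so c = 43 mm.
3 columns plus 2 gaps: 129 + 6 = 135 mm.
5 columns + 4 gaps: 5d + 4·5 = 135.
5d = 135 − 20 = 115, so d = 23 mm.

23 mm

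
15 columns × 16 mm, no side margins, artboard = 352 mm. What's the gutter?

15 columns take 15·16 = 240 mm; remaining 112 splits into 14 gutters.
g = 112 / 14 = 8 mm.

8 mm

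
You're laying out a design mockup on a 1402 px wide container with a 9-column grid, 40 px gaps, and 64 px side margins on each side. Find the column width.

106 px

Subtract both margins: 1402 − 2·64 = 1274 px.
9c + 8·40 = 1274 → 9c = 954 → c = 106 px.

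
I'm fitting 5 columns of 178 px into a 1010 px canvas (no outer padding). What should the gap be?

30 px

5 columns take 5·178 = 890 px; remaining 120 splits into 4 gaps.
g = 120 / 4 = 30 px.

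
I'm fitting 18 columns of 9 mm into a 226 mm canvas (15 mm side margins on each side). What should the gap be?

Inside the margins: 226 − 30 = 196 mm.
18·9 + 17g = 196 → 17g = 34 → g = 2 mm.

2 mm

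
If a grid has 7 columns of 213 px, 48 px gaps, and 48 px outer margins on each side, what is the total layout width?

1875 px

Total width: 2·48 + 7·213 + 6·48 = 1875 px.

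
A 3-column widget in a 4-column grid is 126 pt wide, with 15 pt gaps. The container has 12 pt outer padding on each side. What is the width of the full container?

197 pt

126 − 2·15 = 96; ÷3 gives c = 32 pt.
Adding margins, columns and gutters: 24 + 128 + 45 = 197 pt.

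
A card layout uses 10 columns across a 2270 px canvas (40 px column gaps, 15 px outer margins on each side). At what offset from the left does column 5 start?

927 px

Subtract both margins: 2270 − 2·15 = 2240 px.
2240 − 9·40 = 1880; ÷10 gives c = 188 px.
Column 5 starts at margin + 4·(column + gutter) = 15 + 4·228 = 927 px.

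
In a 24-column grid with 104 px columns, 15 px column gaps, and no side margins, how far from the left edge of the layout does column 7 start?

714 px

Each column+gutter stride is 119 px; with no margin, 6 of them is 714 px.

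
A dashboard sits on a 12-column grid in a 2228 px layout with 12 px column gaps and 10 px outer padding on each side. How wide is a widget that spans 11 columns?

Inside the margins: 2228 − 20 = 2208 px.
12 columns + 11 column gaps: 12c + 11·12 = 2208.
12c = 2208 − 132 = 2076, so c = 173 px.
Span of 11: 11·173 + 10·12 = 1903 + 120 = 2023 px.

2023 px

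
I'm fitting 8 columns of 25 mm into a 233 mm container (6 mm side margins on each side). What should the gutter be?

3 mm

Take off 12 mm of margins, leaving 221 mm.
Columns use 200 mm, leaving 21 mm across 7 gutters = 3 mm each.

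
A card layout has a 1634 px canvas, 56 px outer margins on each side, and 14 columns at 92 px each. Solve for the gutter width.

18 px

Content width = 1634 − 2·56 = 1522 px.
14·92 + 13g = 1522 → 13g = 234 → g = 18 px.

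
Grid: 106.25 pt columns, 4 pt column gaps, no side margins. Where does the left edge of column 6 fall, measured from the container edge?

551.25 pt

Each column+gutter stride is 110.25 pt; with no margin, 5 of them is 551.25 pt.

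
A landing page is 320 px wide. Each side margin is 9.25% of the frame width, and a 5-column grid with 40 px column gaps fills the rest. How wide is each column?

Margins: 9.25% × 320 = 29.6 px each, so content = 320 − 59.2 = 260.8 px.
Subtracting 4 column gaps of 40 leaves 100.8 for 5 columns, so c = 20.16 px.

20.16 px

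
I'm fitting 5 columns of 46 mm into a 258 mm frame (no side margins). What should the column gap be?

5 columns take 5·46 = 230 mm; remaining 28 splits into 4 column gaps.
g = 28 / 4 = 7 mm.

7 mm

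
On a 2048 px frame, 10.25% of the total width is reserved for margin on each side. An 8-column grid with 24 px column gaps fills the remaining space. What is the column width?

Each margin = 10.25% of 2048 = 209.92 px; content = 2048 − 2·209.92 = 1628.16 px.
8 columns + 7 column gaps: 8c + 7·24 = 1628.16.
8c = 1628.16 − 168 = 1460.16, so c = 182.52 px.

182.52 px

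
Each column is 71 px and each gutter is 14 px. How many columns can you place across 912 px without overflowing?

10 columns

10 columns: 10·71 + 9·14 = 836 px ≤ 912.
11 columns: 921 px > 912. So 10.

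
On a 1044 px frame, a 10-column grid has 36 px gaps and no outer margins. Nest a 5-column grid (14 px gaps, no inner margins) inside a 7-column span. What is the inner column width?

10 columns + 9 gaps: 10c + 9·36 = 1044.
10c = 1044 − 324 = 720, so c = 72 px.
7 columns plus 6 gaps: 504 + 216 = 720 px.
5d + 4·14 = 720 → 5d = 664 → d = 132.8 px.

132.8 px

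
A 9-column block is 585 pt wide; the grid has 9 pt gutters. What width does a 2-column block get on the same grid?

123 pt

9c + 8·9 = 585 → 9c = 513 → c = 57 pt.
2 columns plus 1 gutter: 114 + 9 = 123 pt.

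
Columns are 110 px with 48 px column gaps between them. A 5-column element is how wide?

Span of 5: 5·110 + 4·48 = 550 + 192 = 742 px.

742 px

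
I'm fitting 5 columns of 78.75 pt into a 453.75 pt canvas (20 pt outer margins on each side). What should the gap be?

Take off 40 pt of margins, leaving 413.75 pt.
Columns use 393.75 pt, leaving 20 pt across 4 gaps = 5 pt each.

5 pt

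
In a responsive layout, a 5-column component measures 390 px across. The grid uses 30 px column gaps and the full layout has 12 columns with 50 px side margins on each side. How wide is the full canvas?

5 columns + 4 column gaps: 5c + 4·30 = 390.
5c = 390 − 120 = 270, so c = 54 px.
Canvas = 2·50 + 12·54 + 11·30 = 100 + 648 + 330 = 1078 px.

1078 px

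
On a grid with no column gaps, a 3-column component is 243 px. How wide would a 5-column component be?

3c = 243 → c = 81 px.
5-column span = 5·81 = 405 px.

405 px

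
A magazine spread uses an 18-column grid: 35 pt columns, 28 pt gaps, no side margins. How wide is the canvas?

Canvas = 18·35 + 17·28 = 630 + 476 = 1106 pt.

1106 pt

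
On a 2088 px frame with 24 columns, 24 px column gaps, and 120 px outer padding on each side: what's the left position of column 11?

900 px

Inside the margins: 2088 − 240 = 1848 px.
Subtracting 23 column gaps of 24 leaves 1296 for 24 columns, so c = 54 px.
Each column+gutter stride is 78 px; 10 of them past the 120 px margin is 120 + 780 = 900 px.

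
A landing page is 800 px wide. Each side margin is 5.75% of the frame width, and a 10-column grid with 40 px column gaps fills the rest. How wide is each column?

34.8 px

Each margin = 5.75% of 800 = 46 px; content = 800 − 2·46 = 708 px.
Subtracting 9 column gaps of 40 leaves 348 for 10 columns, so c = 34.8 px.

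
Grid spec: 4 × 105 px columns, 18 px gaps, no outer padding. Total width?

Total width: 4·105 + 3·18 = 474 px.

474 px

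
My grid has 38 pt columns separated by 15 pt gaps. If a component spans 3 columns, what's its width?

144 pt

3-column span = 3·38 + 2·15 = 144 pt.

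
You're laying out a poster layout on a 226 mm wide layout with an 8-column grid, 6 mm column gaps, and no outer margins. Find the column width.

8 columns + 7 column gaps: 8c + 7·6 = 226.
8c = 226 − 42 = 184, so c = 23 mm.

23 mm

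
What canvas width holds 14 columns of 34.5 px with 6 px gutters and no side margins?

Total width: 14·34.5 + 13·6 = 561 px.

561 px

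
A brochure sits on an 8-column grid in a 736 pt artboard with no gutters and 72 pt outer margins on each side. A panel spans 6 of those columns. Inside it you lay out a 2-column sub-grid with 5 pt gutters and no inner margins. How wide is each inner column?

219.5 pt

Subtract both margins: 736 − 2·72 = 592 pt.
8c = 592 → c = 74 pt.
With no gutters, 6 columns span 6·74 = 444 pt.
444 − 1·5 = 439; ÷2 gives d = 219.5 pt.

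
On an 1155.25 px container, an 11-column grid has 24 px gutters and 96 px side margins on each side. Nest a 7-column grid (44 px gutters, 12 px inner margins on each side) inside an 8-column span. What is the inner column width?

58 px

Inside the margins: 1155.25 − 192 = 963.25 px.
11c + 10·24 = 963.25 → 11c = 723.25 → c = 65.75 px.
8-column span = 8·65.75 + 7·24 = 694 px.
Inner content = 694 − 2·12 = 670 px.
7d + 6·44 = 670 → 7d = 406 → d = 58 px.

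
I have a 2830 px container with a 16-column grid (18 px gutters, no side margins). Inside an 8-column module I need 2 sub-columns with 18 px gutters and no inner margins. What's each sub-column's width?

694 px

2830 − 15·18 = 2560; ÷16 gives c = 160 px.
8-column span = 8·160 + 7·18 = 1406 px.
2d + 1·18 = 1406 → 2d = 1388 → d = 694 px.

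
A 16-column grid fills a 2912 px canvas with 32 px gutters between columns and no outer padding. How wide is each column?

16c + 15·32 = 2912 → 16c = 2432 → c = 152 px.

152 px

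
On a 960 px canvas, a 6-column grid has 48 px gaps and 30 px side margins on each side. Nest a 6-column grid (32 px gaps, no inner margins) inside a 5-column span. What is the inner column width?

Outer content = 960 − 2·30 = 900 px.
6 columns + 5 gaps: 6c + 5·48 = 900.
6c = 900 − 240 = 660, so c = 110 px.
Span of 5: 5·110 + 4·48 = 550 + 192 = 742 px.
742 − 5·32 = 582; ÷6 gives d = 97 px.

97 px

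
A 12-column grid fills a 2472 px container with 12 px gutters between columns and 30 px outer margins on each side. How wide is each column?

190 px

Content width = 2472 − 2·30 = 2412 px.
12 columns + 11 gutters: 12c + 11·12 = 2412.
12c = 2412 − 132 = 2280, so c = 190 px.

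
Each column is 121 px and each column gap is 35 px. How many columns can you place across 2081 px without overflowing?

13 columns: 13·121 + 12·35 = 1993 px ≤ 2081.
14 columns: 2149 px > 2081. So 13.

13 columns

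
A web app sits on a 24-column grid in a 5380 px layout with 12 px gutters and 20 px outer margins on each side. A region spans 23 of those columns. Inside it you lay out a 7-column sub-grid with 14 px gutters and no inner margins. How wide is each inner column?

Outer content = 5380 − 2·20 = 5340 px.
Subtracting 23 gutters of 12 leaves 5064 for 24 columns, so c = 211 px.
23 columns plus 22 gutters: 4853 + 264 = 5117 px.
7d + 6·14 = 5117 → 7d = 5033 → d = 719 px.

719 px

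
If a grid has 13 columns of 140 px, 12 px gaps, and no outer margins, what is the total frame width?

1964 px

Frame = 13·140 + 12·12 = 1820 + 144 = 1964 px.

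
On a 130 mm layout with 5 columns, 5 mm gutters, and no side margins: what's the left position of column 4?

81 mm

5c + 4·5 = 130 → 5c = 110 → c = 22 mm.
No margin, so column 4 starts at 3·(column + gutter) = 3·27 = 81 mm.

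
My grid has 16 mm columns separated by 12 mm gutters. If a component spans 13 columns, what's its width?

352 mm

13-column span = 13·16 + 12·12 = 352 mm.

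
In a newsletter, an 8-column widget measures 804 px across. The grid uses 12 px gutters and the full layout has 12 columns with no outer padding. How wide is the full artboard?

8c + 7·12 = 804 → 8c = 720 → c = 90 px.
Artboard = 12·90 + 11·12 = 1080 + 132 = 1212 px.

1212 px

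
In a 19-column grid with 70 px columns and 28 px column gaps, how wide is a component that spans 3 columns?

3-column span = 3·70 + 2·28 = 266 px.

266 px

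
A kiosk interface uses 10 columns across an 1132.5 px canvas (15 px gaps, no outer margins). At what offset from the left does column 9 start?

Subtracting 9 gaps of 15 leaves 997.5 for 10 columns, so c = 99.75 px.
Each column+gutter stride is 114.75 px; with no margin, 8 of them is 918 px.

918 px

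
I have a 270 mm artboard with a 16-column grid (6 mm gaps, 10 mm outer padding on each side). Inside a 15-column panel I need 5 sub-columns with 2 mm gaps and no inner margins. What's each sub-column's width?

45.2 mm

Take off 20 mm of margins, leaving 250 mm.
16 columns + 15 gaps: 16c + 15·6 = 250.
16c = 250 − 90 = 160, so c = 10 mm.
15-column span = 15·10 + 14·6 = 234 mm.
5 columns + 4 gaps: 5d + 4·2 = 234.
5d = 234 − 8 = 226, so d = 45.2 mm.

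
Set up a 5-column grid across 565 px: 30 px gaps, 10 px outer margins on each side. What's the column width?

85 px

Content width = 565 − 2·10 = 545 px.
5c + 4·30 = 545 → 5c = 425 → c = 85 px.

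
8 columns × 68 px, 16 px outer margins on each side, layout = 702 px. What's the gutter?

18 px

Content width = 702 − 2·16 = 670 px.
8·68 + 7g = 670 → 7g = 126 → g = 18 px.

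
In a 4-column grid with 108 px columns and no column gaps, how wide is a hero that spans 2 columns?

2-column span = 2·108 = 216 px.

216 px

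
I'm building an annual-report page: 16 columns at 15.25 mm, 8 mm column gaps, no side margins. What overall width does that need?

364 mm

Total width: 16·15.25 + 15·8 = 364 mm.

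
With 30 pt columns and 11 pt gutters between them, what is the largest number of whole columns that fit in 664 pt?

16 columns

16 columns: 16·30 + 15·11 = 645 pt ≤ 664.
17 columns: 686 pt > 664. So 16.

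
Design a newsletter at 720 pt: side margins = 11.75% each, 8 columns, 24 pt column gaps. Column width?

Each margin = 11.75% of 720 = 84.6 pt; content = 720 − 2·84.6 = 550.8 pt.
Subtracting 7 column gaps of 24 leaves 382.8 for 8 columns, so c = 47.85 pt.

47.85 pt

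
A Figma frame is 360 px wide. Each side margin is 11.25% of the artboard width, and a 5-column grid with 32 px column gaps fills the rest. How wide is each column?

30.2 px

360 × (1 − 2·11.25%) = 360 × 77.5% = 279 px for the columns.
5c + 4·32 = 279 → 5c = 151 → c = 30.2 px.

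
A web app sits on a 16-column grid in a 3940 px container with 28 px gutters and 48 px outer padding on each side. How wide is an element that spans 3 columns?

Content width = 3940 − 2·48 = 3844 px.
3844 − 15·28 = 3424; ÷16 gives c = 214 px.
3-column span = 3·214 + 2·28 = 698 px.

698 px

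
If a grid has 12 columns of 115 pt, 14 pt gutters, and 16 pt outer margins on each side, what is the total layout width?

Adding margins, columns and gutters: 32 + 1380 + 154 = 1566 pt.

1566 pt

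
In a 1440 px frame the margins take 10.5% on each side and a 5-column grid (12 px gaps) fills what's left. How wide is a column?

1440 × (1 − 2·10.5%) = 1440 × 79% = 1137.6 px for the columns.
Subtracting 4 gaps of 12 leaves 1089.6 for 5 columns, so c = 217.92 px.

217.92 px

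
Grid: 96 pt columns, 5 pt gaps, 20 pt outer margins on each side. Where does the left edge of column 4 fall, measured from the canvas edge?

323 pt

Column 4 starts at margin + 3·(column + gutter) = 20 + 3·101 = 323 pt.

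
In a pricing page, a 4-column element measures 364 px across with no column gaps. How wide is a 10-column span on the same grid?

910 px

364 / 4 = 91 px per column.
10-column span = 10·91 = 910 px.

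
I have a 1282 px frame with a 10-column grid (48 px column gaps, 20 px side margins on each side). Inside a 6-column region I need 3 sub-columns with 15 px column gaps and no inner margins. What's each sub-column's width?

Inside the margins: 1282 − 40 = 1242 px.
10c + 9·48 = 1242 → 10c = 810 → c = 81 px.
Span of 6: 6·81 + 5·48 = 486 + 240 = 726 px.
726 − 2·15 = 696; ÷3 gives d = 232 px.

232 px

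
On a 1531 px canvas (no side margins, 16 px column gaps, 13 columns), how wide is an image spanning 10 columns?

1174 px

13 columns + 12 column gaps: 13c + 12·16 = 1531.
13c = 1531 − 192 = 1339, so c = 103 px.
10 columns plus 9 column gaps: 1030 + 144 = 1174 px.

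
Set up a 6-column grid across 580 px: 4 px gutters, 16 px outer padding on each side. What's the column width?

Inside the margins: 580 − 32 = 548 px.
6 columns + 5 gutters: 6c + 5·4 = 548.
6c = 548 − 20 = 528, so c = 88 px.

88 px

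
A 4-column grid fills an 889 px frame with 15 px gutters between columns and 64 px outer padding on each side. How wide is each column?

179 px

Take off 128 px of margins, leaving 761 px.
4 columns + 3 gutters: 4c + 3·15 = 761.
4c = 761 − 45 = 716, so c = 179 px.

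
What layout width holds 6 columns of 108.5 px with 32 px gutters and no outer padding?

Layout = 6·108.5 + 5·32 = 651 + 160 = 811 px.

811 px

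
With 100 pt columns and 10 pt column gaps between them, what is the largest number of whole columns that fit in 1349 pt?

12 columns: 12·100 + 11·10 = 1310 pt ≤ 1349.
13 columns: 1420 pt > 1349. So 12.

12 columns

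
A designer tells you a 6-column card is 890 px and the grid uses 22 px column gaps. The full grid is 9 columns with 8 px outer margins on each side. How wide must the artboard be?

1362 px

Subtracting 5 column gaps of 22 leaves 780 for 6 columns, so c = 130 px.
Adding margins, columns and gutters: 16 + 1170 + 176 = 1362 px.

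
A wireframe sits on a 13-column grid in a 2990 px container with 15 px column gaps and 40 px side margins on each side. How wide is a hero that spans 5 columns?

Inside the margins: 2990 − 80 = 2910 px.
13c + 12·15 = 2910 → 13c = 2730 → c = 210 px.
5 columns plus 4 column gaps: 1050 + 60 = 1110 px.

1110 px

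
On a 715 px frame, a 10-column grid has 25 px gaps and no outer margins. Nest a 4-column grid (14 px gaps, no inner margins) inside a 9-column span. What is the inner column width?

10c + 9·25 = 715 → 10c = 490 → c = 49 px.
9-column span = 9·49 + 8·25 = 641 px.
4d + 3·14 = 641 → 4d = 599 → d = 149.75 px.

149.75 px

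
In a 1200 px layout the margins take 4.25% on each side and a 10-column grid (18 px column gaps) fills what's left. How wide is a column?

1200 × (1 − 2·4.25%) = 1200 × 91.5% = 1098 px for the columns.
Subtracting 9 column gaps of 18 leaves 936 for 10 columns, so c = 93.6 px.

93.6 px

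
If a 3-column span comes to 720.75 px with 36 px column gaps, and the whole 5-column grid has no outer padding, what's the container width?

Subtracting 2 column gaps of 36 leaves 648.75 for 3 columns, so c = 216.25 px.
Summing: 1081.25 + 144 = 1225.25 px.

1225.25 px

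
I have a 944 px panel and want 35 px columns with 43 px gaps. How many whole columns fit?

12 columns

k columns need k·35 + (k−1)·43 = k·78 − 43.
k·78 − 43 ≤ 944 → k ≤ 987 / 78 ≈ 12.65, so k = 12.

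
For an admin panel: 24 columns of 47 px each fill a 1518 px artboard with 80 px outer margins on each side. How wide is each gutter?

10 px

Take off 160 px of margins, leaving 1358 px.
Columns use 1128 px, leaving 230 px across 23 gutters = 10 px each.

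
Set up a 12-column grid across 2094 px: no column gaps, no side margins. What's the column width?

174.5 px

With no column gaps, each column is 2094/12 = 174.5 px.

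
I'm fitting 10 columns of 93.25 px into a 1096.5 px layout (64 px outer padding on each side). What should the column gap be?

4 px

Take off 128 px of margins, leaving 968.5 px.
Columns use 932.5 px, leaving 36 px across 9 column gaps = 4 px each.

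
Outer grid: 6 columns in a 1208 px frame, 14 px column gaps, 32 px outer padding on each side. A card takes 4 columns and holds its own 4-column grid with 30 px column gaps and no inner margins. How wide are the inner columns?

167 px

Take off 64 px of margins, leaving 1144 px.
6 columns + 5 column gaps: 6c + 5·14 = 1144.
6c = 1144 − 70 = 1074, so c = 179 px.
Span of 4: 4·179 + 3·14 = 716 + 42 = 758 px.
758 − 3·30 = 668; ÷4 gives d = 167 px.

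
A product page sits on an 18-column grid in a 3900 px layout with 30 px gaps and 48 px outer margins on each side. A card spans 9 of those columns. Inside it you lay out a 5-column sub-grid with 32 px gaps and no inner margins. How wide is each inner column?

Take off 96 px of margins, leaving 3804 px.
18c + 17·30 = 3804 → 18c = 3294 → c = 183 px.
9 columns plus 8 gaps: 1647 + 240 = 1887 px.
Subtracting 4 gaps of 32 leaves 1759 for 5 columns, so d = 351.8 px.

351.8 px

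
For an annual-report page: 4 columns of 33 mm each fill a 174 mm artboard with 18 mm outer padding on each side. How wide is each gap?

2 mm

Content width = 174 − 2·18 = 138 mm.
4 columns take 4·33 = 132 mm; remaining 6 splits into 3 gaps.
g = 6 / 3 = 2 mm.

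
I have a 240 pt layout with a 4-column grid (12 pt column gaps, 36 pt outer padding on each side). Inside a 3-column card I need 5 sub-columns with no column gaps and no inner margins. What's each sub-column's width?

24.6 pt

Take off 72 pt of margins, leaving 168 pt.
Subtracting 3 column gaps of 12 leaves 132 for 4 columns, so c = 33 pt.
3 columns plus 2 column gaps: 99 + 24 = 123 pt.
With no column gaps, each column is 123/5 = 24.6 pt.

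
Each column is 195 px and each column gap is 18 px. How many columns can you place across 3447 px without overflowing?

k columns need k·195 + (k−1)·18 = k·213 − 18.
k·213 − 18 ≤ 3447 → k ≤ 3465 / 213 ≈ 16.27, so k = 16.

16 columns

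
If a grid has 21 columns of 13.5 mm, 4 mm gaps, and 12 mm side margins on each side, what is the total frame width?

387.5 mm

Frame = 2·12 + 21·13.5 + 20·4 = 24 + 283.5 + 80 = 387.5 mm.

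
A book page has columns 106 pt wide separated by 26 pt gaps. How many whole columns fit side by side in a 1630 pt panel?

Each extra column adds 106 + 26 = 132 pt.
(1630 + 26) / 132 = 12.55, so 12 columns fit.

12 columns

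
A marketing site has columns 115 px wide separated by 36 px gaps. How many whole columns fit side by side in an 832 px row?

Each extra column adds 115 + 36 = 151 px.
(832 + 36) / 151 = 5.75, so 5 columns fit.

5 columns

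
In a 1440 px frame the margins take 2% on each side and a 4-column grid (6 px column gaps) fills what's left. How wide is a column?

341.1 px

Margins: 2% × 1440 = 28.8 px each, so content = 1440 − 57.6 = 1382.4 px.
4c + 3·6 = 1382.4 → 4c = 1364.4 → c = 341.1 px.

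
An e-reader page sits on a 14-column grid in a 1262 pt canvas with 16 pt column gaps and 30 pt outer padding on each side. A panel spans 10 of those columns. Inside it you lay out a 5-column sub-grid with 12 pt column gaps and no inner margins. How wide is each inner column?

Outer content = 1262 − 2·30 = 1202 pt.
14c + 13·16 = 1202 → 14c = 994 → c = 71 pt.
10-column span = 10·71 + 9·16 = 854 pt.
5d + 4·12 = 854 → 5d = 806 → d = 161.2 pt.

161.2 pt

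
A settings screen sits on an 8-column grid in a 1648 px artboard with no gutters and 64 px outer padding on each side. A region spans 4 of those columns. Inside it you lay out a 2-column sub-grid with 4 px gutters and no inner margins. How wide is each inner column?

378 px

Outer content = 1648 − 2·64 = 1520 px.
8c = 1520 → c = 190 px.
4-column span = 4·190 = 760 px.
2d + 1·4 = 760 → 2d = 756 → d = 378 px.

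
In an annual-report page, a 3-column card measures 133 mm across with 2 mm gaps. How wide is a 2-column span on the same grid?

133 − 2·2 = 129; ÷3 gives c = 43 mm.
2-column span = 2·43 + 1·2 = 88 mm.

88 mm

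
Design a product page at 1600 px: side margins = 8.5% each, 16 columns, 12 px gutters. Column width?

1600 × (1 − 2·8.5%) = 1600 × 83% = 1328 px for the columns.
1328 − 15·12 = 1148; ÷16 gives c = 71.75 px.

71.75 px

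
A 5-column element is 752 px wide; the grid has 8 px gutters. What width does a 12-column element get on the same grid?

1816 px

5c + 4·8 = 752 → 5c = 720 → c = 144 px.
Span of 12: 12·144 + 11·8 = 1728 + 88 = 1816 px.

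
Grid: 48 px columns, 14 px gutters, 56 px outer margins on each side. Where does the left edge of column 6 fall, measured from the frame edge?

366 px

Column 6 starts at margin + 5·(column + gutter) = 56 + 5·62 = 366 px.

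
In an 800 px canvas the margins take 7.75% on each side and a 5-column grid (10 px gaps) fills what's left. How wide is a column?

127.2 px

Each margin = 7.75% of 800 = 62 px; content = 800 − 2·62 = 676 px.
5c + 4·10 = 676 → 5c = 636 → c = 127.2 px.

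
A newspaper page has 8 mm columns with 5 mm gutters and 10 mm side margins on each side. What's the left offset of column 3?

36 mm

Each column+gutter stride is 13 mm; 2 of them past the 10 mm margin is 10 + 26 = 36 mm.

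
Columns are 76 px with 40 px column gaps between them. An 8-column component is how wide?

888 px

8 columns plus 7 column gaps: 608 + 280 = 888 px.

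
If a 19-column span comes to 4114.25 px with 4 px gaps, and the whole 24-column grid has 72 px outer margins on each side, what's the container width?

5342 px

4114.25 − 18·4 = 4042.25; ÷19 gives c = 212.75 px.
Total width: 2·72 + 24·212.75 + 23·4 = 5342 px.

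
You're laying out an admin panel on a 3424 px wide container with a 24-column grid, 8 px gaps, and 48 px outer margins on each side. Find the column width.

Content width = 3424 − 2·48 = 3328 px.
24c + 23·8 = 3328 → 24c = 3144 → c = 131 px.

131 px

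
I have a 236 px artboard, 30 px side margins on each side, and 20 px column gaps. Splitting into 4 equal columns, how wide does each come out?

29 px

Content width = 236 − 2·30 = 176 px.
Subtracting 3 column gaps of 20 leaves 116 for 4 columns, so c = 29 px.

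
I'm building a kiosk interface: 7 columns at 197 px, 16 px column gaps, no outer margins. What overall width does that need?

Summing: 1379 + 96 = 1475 px.

1475 px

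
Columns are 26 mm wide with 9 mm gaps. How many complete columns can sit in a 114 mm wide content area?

k columns need k·26 + (k−1)·9 = k·35 − 9.
k·35 − 9 ≤ 114 → k ≤ 123 / 35 ≈ 3.51, so k = 3.

3 columns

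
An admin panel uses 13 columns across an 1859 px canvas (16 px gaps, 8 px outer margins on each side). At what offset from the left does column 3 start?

294 px

Inside the margins: 1859 − 16 = 1843 px.
Subtracting 12 gaps of 16 leaves 1651 for 13 columns, so c = 127 px.
Column 3 starts at margin + 2·(column + gutter) = 8 + 2·143 = 294 px.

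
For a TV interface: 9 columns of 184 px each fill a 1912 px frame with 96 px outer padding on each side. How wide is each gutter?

Take off 192 px of margins, leaving 1720 px.
9·184 + 8g = 1720 → 8g = 64 → g = 8 px.

8 px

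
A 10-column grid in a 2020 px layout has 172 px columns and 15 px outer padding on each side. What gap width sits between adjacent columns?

Subtract both margins: 2020 − 2·15 = 1990 px.
Columns use 1720 px, leaving 270 px across 9 gaps = 30 px each.

30 px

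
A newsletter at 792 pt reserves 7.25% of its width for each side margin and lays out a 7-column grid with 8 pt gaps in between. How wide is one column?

89.88 pt

792 × (1 − 2·7.25%) = 792 × 85.5% = 677.16 pt for the columns.
Subtracting 6 gaps of 8 leaves 629.16 for 7 columns, so c = 89.88 pt.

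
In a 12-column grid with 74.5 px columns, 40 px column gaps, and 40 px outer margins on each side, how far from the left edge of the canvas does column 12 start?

1299.5 px

Column 12 starts at margin + 11·(column + gutter) = 40 + 11·114.5 = 1299.5 px.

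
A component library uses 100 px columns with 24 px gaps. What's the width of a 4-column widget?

472 px

4 columns plus 3 gaps: 400 + 72 = 472 px.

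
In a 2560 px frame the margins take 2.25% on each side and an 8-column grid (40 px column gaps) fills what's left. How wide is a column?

Each margin = 2.25% of 2560 = 57.6 px; content = 2560 − 2·57.6 = 2444.8 px.
8 columns + 7 column gaps: 8c + 7·40 = 2444.8.
8c = 2444.8 − 280 = 2164.8, so c = 270.6 px.

270.6 px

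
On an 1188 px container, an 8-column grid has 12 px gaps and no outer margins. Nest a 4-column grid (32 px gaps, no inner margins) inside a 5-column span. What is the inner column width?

160.5 px

8 columns + 7 gaps: 8c + 7·12 = 1188.
8c = 1188 − 84 = 1104, so c = 138 px.
Span of 5: 5·138 + 4·12 = 690 + 48 = 738 px.
738 − 3·32 = 642; ÷4 gives d = 160.5 px.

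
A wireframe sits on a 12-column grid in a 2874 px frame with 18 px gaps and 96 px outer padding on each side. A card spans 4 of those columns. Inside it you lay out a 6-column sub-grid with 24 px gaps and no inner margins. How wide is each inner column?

Inside the margins: 2874 − 192 = 2682 px.
2682 − 11·18 = 2484; ÷12 gives c = 207 px.
Span of 4: 4·207 + 3·18 = 828 + 54 = 882 px.
882 − 5·24 = 762; ÷6 gives d = 127 px.

127 px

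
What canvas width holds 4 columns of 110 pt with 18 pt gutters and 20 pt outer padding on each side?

534 pt

Adding margins, columns and gutters: 40 + 440 + 54 = 534 pt.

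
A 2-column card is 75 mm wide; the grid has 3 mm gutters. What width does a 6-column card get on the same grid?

2 columns + 1 gutter: 2c + 1·3 = 75.
2c = 75 − 3 = 72, so c = 36 mm.
Span of 6: 6·36 + 5·3 = 216 + 15 = 231 mm.

231 mm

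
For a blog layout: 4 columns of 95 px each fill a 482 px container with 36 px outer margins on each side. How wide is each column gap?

Content width = 482 − 2·36 = 410 px.
4·95 + 3g = 410 → 3g = 30 → g = 10 px.

10 px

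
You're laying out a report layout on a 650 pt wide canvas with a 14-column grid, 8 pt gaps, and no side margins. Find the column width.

650 − 13·8 = 546; ÷14 gives c = 39 pt.

39 pt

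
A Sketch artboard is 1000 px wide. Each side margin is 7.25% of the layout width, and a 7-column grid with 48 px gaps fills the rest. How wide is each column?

81 px

Margins: 7.25% × 1000 = 72.5 px each, so content = 1000 − 145 = 855 px.
855 − 6·48 = 567; ÷7 gives c = 81 px.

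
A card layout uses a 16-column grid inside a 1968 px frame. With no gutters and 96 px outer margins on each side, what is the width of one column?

Take off 192 px of margins, leaving 1776 px.
16c = 1776 → c = 111 px.

111 px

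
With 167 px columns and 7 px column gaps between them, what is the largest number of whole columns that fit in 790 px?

4 columns: 4·167 + 3·7 = 689 px ≤ 790.
5 columns: 863 px > 790. So 4.

4 columns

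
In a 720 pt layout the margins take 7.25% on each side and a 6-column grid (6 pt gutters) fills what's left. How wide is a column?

97.6 pt

Margins: 7.25% × 720 = 52.2 pt each, so content = 720 − 104.4 = 615.6 pt.
6 columns + 5 gutters: 6c + 5·6 = 615.6.
6c = 615.6 − 30 = 585.6, so c = 97.6 pt.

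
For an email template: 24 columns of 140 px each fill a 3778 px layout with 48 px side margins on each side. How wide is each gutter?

14 px

Inside the margins: 3778 − 96 = 3682 px.
24·140 + 23g = 3682 → 23g = 322 → g = 14 px.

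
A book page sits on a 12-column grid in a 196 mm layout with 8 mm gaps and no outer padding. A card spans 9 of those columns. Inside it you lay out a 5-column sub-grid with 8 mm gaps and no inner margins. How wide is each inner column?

12c + 11·8 = 196 → 12c = 108 → c = 9 mm.
Span of 9: 9·9 + 8·8 = 81 + 64 = 145 mm.
Subtracting 4 gaps of 8 leaves 113 for 5 columns, so d = 22.6 mm.

22.6 mm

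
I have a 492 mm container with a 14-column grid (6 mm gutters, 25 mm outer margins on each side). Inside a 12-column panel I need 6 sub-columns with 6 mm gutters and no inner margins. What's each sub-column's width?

58 mm

Take off 50 mm of margins, leaving 442 mm.
Subtracting 13 gutters of 6 leaves 364 for 14 columns, so c = 26 mm.
12-column span = 12·26 + 11·6 = 378 mm.
6d + 5·6 = 378 → 6d = 348 → d = 58 mm.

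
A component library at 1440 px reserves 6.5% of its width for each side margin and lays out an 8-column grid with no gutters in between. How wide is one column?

156.6 px

Margins: 6.5% × 1440 = 93.6 px each, so content = 1440 − 187.2 = 1252.8 px.
8c = 1252.8 → c = 156.6 px.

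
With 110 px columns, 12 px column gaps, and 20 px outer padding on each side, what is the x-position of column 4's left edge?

386 px

Each column+gutter stride is 122 px; 3 of them past the 20 px margin is 20 + 366 = 386 px.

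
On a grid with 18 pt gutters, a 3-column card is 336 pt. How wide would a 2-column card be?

218 pt

336 − 2·18 = 300; ÷3 gives c = 100 pt.
2 columns plus 1 gutter: 200 + 18 = 218 pt.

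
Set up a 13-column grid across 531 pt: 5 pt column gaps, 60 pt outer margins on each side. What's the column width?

27 pt

Take off 120 pt of margins, leaving 411 pt.
13 columns + 12 column gaps: 13c + 12·5 = 411.
13c = 411 − 60 = 351, so c = 27 pt.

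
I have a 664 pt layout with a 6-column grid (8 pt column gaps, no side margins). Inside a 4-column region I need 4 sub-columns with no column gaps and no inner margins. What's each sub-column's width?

Subtracting 5 column gaps of 8 leaves 624 for 6 columns, so c = 104 pt.
4-column span = 4·104 + 3·8 = 440 pt.
440 / 4 = 110 pt per column.

110 pt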